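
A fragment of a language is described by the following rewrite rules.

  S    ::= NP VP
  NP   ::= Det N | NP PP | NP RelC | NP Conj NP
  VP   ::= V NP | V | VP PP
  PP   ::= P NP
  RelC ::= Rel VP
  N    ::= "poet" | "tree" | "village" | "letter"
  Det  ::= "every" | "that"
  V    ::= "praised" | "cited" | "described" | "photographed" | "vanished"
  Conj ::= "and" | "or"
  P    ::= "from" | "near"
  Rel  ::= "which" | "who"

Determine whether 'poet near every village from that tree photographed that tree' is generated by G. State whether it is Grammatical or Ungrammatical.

Ungrammatical

For S → NP VP, no prefix of the string parses as an NP.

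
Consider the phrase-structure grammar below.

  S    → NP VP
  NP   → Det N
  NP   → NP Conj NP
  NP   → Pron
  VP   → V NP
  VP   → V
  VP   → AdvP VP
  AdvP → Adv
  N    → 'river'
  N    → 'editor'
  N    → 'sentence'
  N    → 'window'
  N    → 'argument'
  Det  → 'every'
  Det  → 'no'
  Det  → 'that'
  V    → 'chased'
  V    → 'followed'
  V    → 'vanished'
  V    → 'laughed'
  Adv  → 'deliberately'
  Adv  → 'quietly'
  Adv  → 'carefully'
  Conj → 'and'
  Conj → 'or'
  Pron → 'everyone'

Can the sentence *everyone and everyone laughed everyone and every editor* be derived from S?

[S [NP [NP [Pron everyone]] [Conj and] [NP [Pron everyone]]] [VP [V laughed] [NP [NP [Pron everyone]] [Conj and] [NP [Det every] [N editor]]]]]
Every word is introduced by a lexical rule and the phrasal rules combine the resulting categories into a single S.

Grammatical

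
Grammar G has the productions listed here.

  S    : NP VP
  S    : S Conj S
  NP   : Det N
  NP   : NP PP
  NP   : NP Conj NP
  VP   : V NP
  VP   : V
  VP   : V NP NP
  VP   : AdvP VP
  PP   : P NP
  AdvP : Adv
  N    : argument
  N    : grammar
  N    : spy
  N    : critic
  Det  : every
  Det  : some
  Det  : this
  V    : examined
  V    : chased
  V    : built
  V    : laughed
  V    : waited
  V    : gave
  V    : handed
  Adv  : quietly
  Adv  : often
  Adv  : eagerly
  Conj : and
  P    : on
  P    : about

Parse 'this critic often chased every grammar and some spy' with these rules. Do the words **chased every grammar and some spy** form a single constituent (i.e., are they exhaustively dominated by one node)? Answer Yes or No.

Yes

[S [NP [Det this] [N critic]] [VP [AdvP [Adv often]] [VP [V chased] [NP [NP [Det every] [N grammar]] [Conj and] [NP [Det some] [N spy]]]]]]
The words 'chased every grammar and some spy' are exhaustively dominated by a single VP node (built by VP → V NP), so they form a constituent.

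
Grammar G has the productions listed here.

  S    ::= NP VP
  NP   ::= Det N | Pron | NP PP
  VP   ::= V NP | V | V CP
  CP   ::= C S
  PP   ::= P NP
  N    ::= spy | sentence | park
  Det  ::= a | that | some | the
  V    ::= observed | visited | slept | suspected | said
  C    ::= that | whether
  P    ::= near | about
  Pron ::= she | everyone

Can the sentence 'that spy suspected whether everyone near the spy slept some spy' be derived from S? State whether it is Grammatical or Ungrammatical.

Grammatical

[S [NP [Det that] [N spy]] [VP [V suspected] [CP [C whether] [S [NP [NP [Pron everyone]] [PP [P near] [NP [Det the] [N spy]]]] [VP [V slept] [NP [Det some] [N spy]]]]]]]
Every word is introduced by a lexical rule and the phrasal rules combine the resulting categories into a single S.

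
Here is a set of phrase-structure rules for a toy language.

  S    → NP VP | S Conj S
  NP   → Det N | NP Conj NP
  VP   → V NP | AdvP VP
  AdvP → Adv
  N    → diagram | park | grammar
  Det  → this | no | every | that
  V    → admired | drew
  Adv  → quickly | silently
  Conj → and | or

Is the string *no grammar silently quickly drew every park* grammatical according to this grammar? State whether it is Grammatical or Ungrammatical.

[S [NP [Det no] [N grammar]] [VP [AdvP [Adv silently]] [VP [AdvP [Adv quickly]] [VP [V drew] [NP [Det every] [N park]]]]]]
Each bracket corresponds to one application of a listed rule, so the string is derivable from S.

Grammatical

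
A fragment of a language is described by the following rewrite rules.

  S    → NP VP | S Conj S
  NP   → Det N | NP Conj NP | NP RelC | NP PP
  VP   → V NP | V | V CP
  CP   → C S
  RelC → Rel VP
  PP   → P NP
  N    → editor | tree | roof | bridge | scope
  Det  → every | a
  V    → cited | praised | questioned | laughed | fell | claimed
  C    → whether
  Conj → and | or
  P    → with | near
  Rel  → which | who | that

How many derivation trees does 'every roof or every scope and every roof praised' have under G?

The two bracketings:
[S [NP [NP [Det every] [N roof]] [Conj or] [NP [NP [Det every] [N scope]] [Conj and] [NP [Det every] [N roof]]]] [VP [V praised]]]
[S [NP [NP [NP [Det every] [N roof]] [Conj or] [NP [Det every] [N scope]]] [Conj and] [NP [Det every] [N roof]]] [VP [V praised]]]
The trees differ in how a recursive rule is bracketed over the same span.

2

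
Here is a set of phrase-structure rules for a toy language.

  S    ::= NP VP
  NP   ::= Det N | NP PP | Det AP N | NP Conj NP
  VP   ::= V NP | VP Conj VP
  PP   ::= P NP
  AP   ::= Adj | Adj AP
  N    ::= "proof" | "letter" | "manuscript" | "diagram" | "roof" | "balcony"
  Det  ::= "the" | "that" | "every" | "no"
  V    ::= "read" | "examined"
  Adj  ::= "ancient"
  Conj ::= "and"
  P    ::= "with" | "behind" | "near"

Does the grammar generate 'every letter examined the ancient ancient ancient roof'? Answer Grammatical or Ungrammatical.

[S [NP [Det every] [N letter]] [VP [V examined] [NP [Det the] [AP [Adj ancient] [AP [Adj ancient] [AP [Adj ancient]]]] [N roof]]]]
Each bracket corresponds to one application of a listed rule, so the string is derivable from S.

Grammatical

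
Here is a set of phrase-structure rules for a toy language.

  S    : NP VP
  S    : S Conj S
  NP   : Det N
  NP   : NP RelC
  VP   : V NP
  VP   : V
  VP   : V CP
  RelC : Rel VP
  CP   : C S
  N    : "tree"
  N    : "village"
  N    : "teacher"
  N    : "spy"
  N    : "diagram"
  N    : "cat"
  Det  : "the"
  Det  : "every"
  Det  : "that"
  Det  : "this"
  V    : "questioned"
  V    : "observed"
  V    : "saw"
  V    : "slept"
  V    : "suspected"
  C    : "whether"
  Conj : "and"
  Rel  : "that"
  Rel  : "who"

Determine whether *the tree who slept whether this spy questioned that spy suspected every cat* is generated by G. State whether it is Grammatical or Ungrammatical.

Grammatical

S
  NP
    NP
      Det: the
      N: tree
    RelC
      Rel: who
      VP
        V: slept
        CP
          C: whether
          S
            NP
              Det: this
              N: spy
            VP
              V: questioned
              NP
                Det: that
                N: spy
  VP
    V: suspected
    NP
      Det: every
      N: cat
The bracketing above is licensed at every node by one of the given productions, with S at the root.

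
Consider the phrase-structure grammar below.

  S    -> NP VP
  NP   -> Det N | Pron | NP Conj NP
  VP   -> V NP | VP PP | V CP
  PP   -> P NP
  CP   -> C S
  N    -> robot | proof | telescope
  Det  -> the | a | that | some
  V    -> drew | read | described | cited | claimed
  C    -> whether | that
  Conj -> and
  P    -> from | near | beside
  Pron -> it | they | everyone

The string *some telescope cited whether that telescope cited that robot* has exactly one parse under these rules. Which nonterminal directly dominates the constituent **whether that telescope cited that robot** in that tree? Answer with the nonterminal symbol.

[S [NP [Det some] [N telescope]] [VP [V cited] [CP [C whether] [S [NP [Det that] [N telescope]] [VP [V cited] [NP [Det that] [N robot]]]]]]]
The span 'whether that telescope cited that robot' is the CP node built by CP → C S.
Its mother is the VP built by VP → V CP.

VP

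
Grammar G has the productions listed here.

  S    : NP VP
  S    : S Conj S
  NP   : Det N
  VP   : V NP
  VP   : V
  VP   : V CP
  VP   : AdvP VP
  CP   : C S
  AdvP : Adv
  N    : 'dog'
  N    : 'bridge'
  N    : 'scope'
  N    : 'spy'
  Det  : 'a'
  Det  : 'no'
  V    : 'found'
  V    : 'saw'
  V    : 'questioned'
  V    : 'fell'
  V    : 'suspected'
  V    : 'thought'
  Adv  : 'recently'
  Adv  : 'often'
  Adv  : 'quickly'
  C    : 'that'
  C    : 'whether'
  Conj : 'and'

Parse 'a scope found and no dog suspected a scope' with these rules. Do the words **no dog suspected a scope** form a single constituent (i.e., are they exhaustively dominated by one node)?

[S [S [NP [Det a] [N scope]] [VP [V found]]] [Conj and] [S [NP [Det no] [N dog]] [VP [V suspected] [NP [Det a] [N scope]]]]]
The words 'no dog suspected a scope' are exhaustively dominated by a single S node (built by S → NP VP), so they form a constituent.

Yes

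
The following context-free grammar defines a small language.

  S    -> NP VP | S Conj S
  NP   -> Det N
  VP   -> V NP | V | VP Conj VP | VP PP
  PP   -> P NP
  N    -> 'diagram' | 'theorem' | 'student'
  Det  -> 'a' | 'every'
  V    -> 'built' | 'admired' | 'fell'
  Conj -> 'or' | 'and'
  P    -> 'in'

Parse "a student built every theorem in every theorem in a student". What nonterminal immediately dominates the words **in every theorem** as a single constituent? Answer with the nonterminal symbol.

PP

S
  NP
    Det: a
    N: student
  VP
    VP
      VP
        V: built
        NP
          Det: every
          N: theorem
      PP
        P: in
        NP
          Det: every
          N: theorem
    PP
      P: in
      NP
        Det: a
        N: student
The span 'in every theorem' is the PP node built by PP → P NP.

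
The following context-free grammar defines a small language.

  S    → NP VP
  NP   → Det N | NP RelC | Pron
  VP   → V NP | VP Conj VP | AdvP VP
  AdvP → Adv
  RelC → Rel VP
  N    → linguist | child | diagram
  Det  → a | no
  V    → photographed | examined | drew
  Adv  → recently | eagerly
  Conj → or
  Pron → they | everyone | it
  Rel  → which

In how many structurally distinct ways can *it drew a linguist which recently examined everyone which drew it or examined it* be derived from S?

Two of the 6 distinct bracketings:
[S [NP [Pron it]] [VP [V drew] [NP [NP [Det a] [N linguist]] [RelC [Rel which] [VP [VP [AdvP [Adv recently]] [VP [V examined] [NP [NP [Pron everyone]] [RelC [Rel which] [VP [V drew] [NP [Pron it]]]]]]] [Conj or] [VP [V examined] [NP [Pron it]]]]]]]]
[S [NP [Pron it]] [VP [V drew] [NP [NP [Det a] [N linguist]] [RelC [Rel which] [VP [AdvP [Adv recently]] [VP [V examined] [NP [NP [Pron everyone]] [RelC [Rel which] [VP [VP [V drew] [NP [Pron it]]] [Conj or] [VP [V examined] [NP [Pron it]]]]]]]]]]]]
The trees differ in how a recursive rule is bracketed over the same span.

6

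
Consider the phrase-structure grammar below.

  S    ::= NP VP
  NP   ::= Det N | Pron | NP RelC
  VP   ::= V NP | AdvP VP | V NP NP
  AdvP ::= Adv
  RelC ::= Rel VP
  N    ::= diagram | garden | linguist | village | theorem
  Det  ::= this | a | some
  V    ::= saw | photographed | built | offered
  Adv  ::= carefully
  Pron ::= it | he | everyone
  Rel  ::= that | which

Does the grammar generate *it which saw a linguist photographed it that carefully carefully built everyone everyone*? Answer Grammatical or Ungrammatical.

Grammatical

[S [NP [NP [Pron it]] [RelC [Rel which] [VP [V saw] [NP [Det a] [N linguist]]]]] [VP [V photographed] [NP [NP [Pron it]] [RelC [Rel that] [VP [AdvP [Adv carefully]] [VP [AdvP [Adv carefully]] [VP [V built] [NP [Pron everyone]] [NP [Pron everyone]]]]]]]]]
Every word is introduced by a lexical rule and the phrasal rules combine the resulting categories into a single S.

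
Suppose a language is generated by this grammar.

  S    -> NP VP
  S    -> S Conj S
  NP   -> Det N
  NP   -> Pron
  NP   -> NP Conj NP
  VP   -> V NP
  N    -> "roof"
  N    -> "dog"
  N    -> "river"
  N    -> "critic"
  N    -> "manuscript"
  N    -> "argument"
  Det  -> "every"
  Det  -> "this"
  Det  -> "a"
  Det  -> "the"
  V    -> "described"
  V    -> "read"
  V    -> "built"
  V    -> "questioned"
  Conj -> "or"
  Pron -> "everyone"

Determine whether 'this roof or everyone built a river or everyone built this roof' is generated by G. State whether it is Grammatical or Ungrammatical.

[S [S [NP [NP [Det this] [N roof]] [Conj or] [NP [Pron everyone]]] [VP [V built] [NP [Det a] [N river]]]] [Conj or] [S [NP [Pron everyone]] [VP [V built] [NP [Det this] [N roof]]]]]
Each bracket corresponds to one application of a listed rule, so the string is derivable from S.

Grammatical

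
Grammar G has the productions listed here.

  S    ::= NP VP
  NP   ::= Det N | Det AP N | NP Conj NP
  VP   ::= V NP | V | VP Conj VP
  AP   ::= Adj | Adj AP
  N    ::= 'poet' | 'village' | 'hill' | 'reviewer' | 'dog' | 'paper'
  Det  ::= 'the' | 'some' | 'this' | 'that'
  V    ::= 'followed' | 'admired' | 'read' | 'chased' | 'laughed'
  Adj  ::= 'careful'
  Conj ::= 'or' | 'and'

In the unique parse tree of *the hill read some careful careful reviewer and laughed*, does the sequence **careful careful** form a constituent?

[S [NP [Det the] [N hill]] [VP [VP [V read] [NP [Det some] [AP [Adj careful] [AP [Adj careful]]] [N reviewer]]] [Conj and] [VP [V laughed]]]]
The words 'careful careful' are exhaustively dominated by a single AP node (built by AP → Adj AP), so they form a constituent.

Yes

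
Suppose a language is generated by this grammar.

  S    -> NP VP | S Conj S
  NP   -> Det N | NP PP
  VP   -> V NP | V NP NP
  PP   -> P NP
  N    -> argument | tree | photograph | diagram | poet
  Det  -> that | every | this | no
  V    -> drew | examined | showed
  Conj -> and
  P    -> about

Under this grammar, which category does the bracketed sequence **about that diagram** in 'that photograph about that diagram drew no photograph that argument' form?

PP

[S [NP [NP [Det that] [N photograph]] [PP [P about] [NP [Det that] [N diagram]]]] [VP [V drew] [NP [Det no] [N photograph]] [NP [Det that] [N argument]]]]
The span 'about that diagram' is the PP node built by PP → P NP.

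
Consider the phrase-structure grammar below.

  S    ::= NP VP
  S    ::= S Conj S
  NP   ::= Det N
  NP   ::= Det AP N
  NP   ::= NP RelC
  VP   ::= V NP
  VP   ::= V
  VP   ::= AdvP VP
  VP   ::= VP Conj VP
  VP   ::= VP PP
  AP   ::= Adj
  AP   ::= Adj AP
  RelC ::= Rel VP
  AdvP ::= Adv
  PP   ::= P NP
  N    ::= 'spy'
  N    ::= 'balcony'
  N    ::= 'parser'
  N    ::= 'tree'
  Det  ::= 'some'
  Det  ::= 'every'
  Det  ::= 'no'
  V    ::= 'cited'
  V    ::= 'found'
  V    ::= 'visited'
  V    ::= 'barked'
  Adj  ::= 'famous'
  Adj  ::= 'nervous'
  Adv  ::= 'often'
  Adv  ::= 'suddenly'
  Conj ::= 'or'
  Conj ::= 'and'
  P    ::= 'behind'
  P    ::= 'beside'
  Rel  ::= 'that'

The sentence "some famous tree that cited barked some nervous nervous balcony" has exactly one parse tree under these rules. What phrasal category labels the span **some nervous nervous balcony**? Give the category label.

NP

[S [NP [NP [Det some] [AP [Adj famous]] [N tree]] [RelC [Rel that] [VP [V cited]]]] [VP [V barked] [NP [Det some] [AP [Adj nervous] [AP [Adj nervous]]] [N balcony]]]]
The span 'some nervous nervous balcony' is the NP node built by NP → Det AP N.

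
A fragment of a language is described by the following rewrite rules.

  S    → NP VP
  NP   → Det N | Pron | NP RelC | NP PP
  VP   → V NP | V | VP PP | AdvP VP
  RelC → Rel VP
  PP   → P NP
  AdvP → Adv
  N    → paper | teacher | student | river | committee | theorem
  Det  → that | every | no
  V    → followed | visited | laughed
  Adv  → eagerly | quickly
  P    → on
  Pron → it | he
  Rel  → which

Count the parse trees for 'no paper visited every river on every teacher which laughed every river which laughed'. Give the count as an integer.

7

Two of the 7 distinct bracketings:
[S [NP [Det no] [N paper]] [VP [V visited] [NP [NP [NP [Det every] [N river]] [PP [P on] [NP [Det every] [N teacher]]]] [RelC [Rel which] [VP [V laughed] [NP [NP [Det every] [N river]] [RelC [Rel which] [VP [V laughed]]]]]]]]]
[S [NP [Det no] [N paper]] [VP [V visited] [NP [NP [NP [NP [Det every] [N river]] [PP [P on] [NP [Det every] [N teacher]]]] [RelC [Rel which] [VP [V laughed] [NP [Det every] [N river]]]]] [RelC [Rel which] [VP [V laughed]]]]]]
The trees differ in how a recursive rule is bracketed over the same span.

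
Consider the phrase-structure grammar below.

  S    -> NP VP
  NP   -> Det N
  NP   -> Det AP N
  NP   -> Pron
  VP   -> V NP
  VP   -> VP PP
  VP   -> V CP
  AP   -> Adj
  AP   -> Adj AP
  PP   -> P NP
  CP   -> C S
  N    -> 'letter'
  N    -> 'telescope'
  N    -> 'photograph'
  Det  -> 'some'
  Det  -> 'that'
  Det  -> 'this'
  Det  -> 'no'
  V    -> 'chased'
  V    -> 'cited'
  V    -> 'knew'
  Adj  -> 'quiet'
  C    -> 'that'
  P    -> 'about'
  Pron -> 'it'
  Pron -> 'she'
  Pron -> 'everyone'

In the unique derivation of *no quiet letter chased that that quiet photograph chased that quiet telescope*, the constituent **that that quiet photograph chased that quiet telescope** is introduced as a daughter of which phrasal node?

VP

S
  NP
    Det: no
    AP
      Adj: quiet
    N: letter
  VP
    V: chased
    CP
      C: that
      S
        NP
          Det: that
          AP
            Adj: quiet
          N: photograph
        VP
          V: chased
          NP
            Det: that
            AP
              Adj: quiet
            N: telescope
The span 'that that quiet photograph chased that quiet telescope' is the CP node built by CP → C S.
Its mother is the VP built by VP → V CP.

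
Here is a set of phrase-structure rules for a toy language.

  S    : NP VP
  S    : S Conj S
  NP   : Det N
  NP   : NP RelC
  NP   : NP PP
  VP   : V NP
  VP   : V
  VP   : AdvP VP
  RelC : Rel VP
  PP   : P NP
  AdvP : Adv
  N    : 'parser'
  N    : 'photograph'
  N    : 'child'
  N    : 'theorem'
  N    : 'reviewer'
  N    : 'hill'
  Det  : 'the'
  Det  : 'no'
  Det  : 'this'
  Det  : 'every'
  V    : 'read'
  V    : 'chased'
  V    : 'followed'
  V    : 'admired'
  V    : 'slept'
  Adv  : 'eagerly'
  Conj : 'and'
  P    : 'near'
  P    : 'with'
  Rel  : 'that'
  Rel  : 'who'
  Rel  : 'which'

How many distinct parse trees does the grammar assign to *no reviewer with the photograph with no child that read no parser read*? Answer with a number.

5

Two of the 5 distinct bracketings:
[S [NP [NP [NP [Det no] [N reviewer]] [PP [P with] [NP [NP [Det the] [N photograph]] [PP [P with] [NP [Det no] [N child]]]]]] [RelC [Rel that] [VP [V read] [NP [Det no] [N parser]]]]] [VP [V read]]]
[S [NP [NP [NP [NP [Det no] [N reviewer]] [PP [P with] [NP [Det the] [N photograph]]]] [PP [P with] [NP [Det no] [N child]]]] [RelC [Rel that] [VP [V read] [NP [Det no] [N parser]]]]] [VP [V read]]]
The trees differ in how a recursive rule is bracketed over the same span.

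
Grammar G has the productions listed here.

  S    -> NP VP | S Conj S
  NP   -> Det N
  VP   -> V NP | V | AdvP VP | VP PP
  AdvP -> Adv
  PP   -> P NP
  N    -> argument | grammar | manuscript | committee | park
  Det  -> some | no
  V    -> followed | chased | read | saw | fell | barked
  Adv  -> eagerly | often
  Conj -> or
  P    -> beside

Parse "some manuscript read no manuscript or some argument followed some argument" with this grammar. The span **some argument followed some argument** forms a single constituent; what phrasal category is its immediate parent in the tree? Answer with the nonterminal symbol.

S

S
  S
    NP
      Det: some
      N: manuscript
    VP
      V: read
      NP
        Det: no
        N: manuscript
  Conj: or
  S
    NP
      Det: some
      N: argument
    VP
      V: followed
      NP
        Det: some
        N: argument
The span 'some argument followed some argument' is the S node built by S → NP VP.
Its mother is the S built by S → S Conj S.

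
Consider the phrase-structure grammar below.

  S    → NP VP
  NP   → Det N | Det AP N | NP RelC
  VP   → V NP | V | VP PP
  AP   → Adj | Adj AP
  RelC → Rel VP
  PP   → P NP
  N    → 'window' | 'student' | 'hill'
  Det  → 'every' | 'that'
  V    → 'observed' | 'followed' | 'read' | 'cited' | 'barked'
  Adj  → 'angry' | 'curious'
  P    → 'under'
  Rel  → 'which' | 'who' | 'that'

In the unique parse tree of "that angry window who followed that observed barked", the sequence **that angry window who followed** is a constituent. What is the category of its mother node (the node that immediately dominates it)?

NP

S
  NP
    NP
      NP
        Det: that
        AP
          Adj: angry
        N: window
      RelC
        Rel: who
        VP
          V: followed
    RelC
      Rel: that
      VP
        V: observed
  VP
    V: barked
The span 'that angry window who followed' is the NP node built by NP → NP RelC.
Its mother is the NP built by NP → NP RelC.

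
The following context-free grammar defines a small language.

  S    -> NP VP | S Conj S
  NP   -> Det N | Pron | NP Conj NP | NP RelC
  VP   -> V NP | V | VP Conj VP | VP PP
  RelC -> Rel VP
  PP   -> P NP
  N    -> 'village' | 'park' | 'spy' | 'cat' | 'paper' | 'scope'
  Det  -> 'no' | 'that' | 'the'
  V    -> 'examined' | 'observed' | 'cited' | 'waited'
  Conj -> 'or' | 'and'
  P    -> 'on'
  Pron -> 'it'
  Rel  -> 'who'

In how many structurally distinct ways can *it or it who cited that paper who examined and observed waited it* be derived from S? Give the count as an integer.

Two of the 7 distinct bracketings:
[S [NP [NP [Pron it]] [Conj or] [NP [NP [Pron it]] [RelC [Rel who] [VP [V cited] [NP [NP [Det that] [N paper]] [RelC [Rel who] [VP [VP [V examined]] [Conj and] [VP [V observed]]]]]]]]] [VP [V waited] [NP [Pron it]]]]
[S [NP [NP [Pron it]] [Conj or] [NP [NP [Pron it]] [RelC [Rel who] [VP [VP [V cited] [NP [NP [Det that] [N paper]] [RelC [Rel who] [VP [V examined]]]]] [Conj and] [VP [V observed]]]]]] [VP [V waited] [NP [Pron it]]]]
The trees differ in how a recursive rule is bracketed over the same span.

7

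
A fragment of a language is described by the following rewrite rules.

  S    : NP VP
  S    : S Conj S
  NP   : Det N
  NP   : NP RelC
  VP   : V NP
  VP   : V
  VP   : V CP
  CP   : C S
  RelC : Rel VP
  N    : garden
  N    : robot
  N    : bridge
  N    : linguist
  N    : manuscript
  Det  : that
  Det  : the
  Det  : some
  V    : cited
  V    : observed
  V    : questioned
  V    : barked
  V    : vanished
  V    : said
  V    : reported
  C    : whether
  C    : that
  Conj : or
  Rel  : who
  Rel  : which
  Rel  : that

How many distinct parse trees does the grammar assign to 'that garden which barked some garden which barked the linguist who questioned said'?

5

Two of the 5 distinct bracketings:
[S [NP [NP [Det that] [N garden]] [RelC [Rel which] [VP [V barked] [NP [NP [Det some] [N garden]] [RelC [Rel which] [VP [V barked] [NP [NP [Det the] [N linguist]] [RelC [Rel who] [VP [V questioned]]]]]]]]]] [VP [V said]]]
[S [NP [NP [Det that] [N garden]] [RelC [Rel which] [VP [V barked] [NP [NP [NP [Det some] [N garden]] [RelC [Rel which] [VP [V barked] [NP [Det the] [N linguist]]]]] [RelC [Rel who] [VP [V questioned]]]]]]] [VP [V said]]]
The trees differ in how a recursive rule is bracketed over the same span.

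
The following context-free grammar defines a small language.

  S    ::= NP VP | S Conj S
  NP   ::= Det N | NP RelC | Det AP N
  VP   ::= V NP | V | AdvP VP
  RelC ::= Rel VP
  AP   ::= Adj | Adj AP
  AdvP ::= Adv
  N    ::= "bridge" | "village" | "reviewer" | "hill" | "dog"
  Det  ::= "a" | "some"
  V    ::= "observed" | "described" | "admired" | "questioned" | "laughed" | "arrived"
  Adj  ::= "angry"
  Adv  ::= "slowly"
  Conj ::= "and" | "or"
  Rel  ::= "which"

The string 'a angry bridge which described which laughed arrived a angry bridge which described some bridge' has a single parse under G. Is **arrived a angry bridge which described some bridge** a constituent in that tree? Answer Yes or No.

Yes

[S [NP [NP [NP [Det a] [AP [Adj angry]] [N bridge]] [RelC [Rel which] [VP [V described]]]] [RelC [Rel which] [VP [V laughed]]]] [VP [V arrived] [NP [NP [Det a] [AP [Adj angry]] [N bridge]] [RelC [Rel which] [VP [V described] [NP [Det some] [N bridge]]]]]]]
The words 'arrived a angry bridge which described some bridge' are exhaustively dominated by a single VP node (built by VP → V NP), so they form a constituent.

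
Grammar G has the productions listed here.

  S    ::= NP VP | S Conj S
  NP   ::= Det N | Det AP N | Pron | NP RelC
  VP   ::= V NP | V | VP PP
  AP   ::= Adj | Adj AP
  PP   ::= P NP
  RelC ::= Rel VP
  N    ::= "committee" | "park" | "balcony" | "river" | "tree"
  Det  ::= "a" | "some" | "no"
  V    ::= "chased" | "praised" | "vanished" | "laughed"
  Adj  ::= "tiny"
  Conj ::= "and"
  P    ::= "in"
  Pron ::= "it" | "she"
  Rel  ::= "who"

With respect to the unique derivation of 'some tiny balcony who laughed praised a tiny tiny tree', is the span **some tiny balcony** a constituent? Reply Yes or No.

Yes

[S [NP [NP [Det some] [AP [Adj tiny]] [N balcony]] [RelC [Rel who] [VP [V laughed]]]] [VP [V praised] [NP [Det a] [AP [Adj tiny] [AP [Adj tiny]]] [N tree]]]]
The words 'some tiny balcony' are exhaustively dominated by a single NP node (built by NP → Det AP N), so they form a constituent.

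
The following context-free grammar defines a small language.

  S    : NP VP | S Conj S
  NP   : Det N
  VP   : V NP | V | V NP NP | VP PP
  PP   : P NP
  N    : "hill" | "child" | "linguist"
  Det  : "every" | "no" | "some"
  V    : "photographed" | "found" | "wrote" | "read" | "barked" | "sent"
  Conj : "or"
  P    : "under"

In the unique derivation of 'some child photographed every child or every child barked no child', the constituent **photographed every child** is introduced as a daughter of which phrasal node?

S

S
  S
    NP
      Det: some
      N: child
    VP
      V: photographed
      NP
        Det: every
        N: child
  Conj: or
  S
    NP
      Det: every
      N: child
    VP
      V: barked
      NP
        Det: no
        N: child
The span 'photographed every child' is the VP node built by VP → V NP.
Its mother is the S built by S → NP VP.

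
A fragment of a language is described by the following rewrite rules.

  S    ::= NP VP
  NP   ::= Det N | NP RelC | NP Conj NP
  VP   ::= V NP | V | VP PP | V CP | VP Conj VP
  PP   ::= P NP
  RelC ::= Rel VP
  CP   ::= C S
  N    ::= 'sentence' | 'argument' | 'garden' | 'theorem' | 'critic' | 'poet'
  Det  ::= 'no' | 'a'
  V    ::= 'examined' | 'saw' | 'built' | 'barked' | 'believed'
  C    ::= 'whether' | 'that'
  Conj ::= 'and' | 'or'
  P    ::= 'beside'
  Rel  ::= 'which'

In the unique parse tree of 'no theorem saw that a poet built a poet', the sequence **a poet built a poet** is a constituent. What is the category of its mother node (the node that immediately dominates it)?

CP

[S [NP [Det no] [N theorem]] [VP [V saw] [CP [C that] [S [NP [Det a] [N poet]] [VP [V built] [NP [Det a] [N poet]]]]]]]
The span 'a poet built a poet' is the S node built by S → NP VP.
Its mother is the CP built by CP → C S.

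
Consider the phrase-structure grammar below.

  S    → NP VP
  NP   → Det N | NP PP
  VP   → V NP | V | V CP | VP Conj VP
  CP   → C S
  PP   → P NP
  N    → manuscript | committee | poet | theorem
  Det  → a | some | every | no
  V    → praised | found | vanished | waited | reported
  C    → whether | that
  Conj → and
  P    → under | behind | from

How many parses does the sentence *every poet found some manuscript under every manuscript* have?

[S [NP [Det every] [N poet]] [VP [V found] [NP [NP [Det some] [N manuscript]] [PP [P under] [NP [Det every] [N manuscript]]]]]]
No rule offers an alternative attachment or grouping for any span, so this is the only derivation.

1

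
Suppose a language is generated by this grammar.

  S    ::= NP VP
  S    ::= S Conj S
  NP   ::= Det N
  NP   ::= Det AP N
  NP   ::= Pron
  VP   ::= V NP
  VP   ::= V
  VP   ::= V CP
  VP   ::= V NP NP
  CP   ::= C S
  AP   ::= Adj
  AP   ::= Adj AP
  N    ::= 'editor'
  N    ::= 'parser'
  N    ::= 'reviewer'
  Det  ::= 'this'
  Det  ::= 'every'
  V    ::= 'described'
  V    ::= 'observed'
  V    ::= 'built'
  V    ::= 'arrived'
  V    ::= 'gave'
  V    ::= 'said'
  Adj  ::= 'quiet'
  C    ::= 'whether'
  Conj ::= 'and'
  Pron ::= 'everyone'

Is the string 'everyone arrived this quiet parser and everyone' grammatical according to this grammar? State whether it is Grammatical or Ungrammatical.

For S → NP VP, the only prefix that parses as NP is 'everyone', but the remainder 'arrived this quiet parser and everyone' is not a VP under these rules. The alternative S rule S → S Conj S likewise has no satisfying split.

Ungrammatical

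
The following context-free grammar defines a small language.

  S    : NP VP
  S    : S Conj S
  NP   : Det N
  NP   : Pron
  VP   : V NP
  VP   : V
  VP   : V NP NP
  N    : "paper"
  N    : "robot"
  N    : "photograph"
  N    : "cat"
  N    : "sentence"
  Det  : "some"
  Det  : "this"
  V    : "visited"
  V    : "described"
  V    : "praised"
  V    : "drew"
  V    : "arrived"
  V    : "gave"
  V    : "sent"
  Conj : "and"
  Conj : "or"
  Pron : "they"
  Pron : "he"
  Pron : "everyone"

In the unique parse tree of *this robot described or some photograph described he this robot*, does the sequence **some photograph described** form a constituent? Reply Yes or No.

[S [S [NP [Det this] [N robot]] [VP [V described]]] [Conj or] [S [NP [Det some] [N photograph]] [VP [V described] [NP [Pron he]] [NP [Det this] [N robot]]]]]
The smallest constituent containing 'some photograph described' is the S spanning 'some photograph described he this robot'; no single node in the tree dominates exactly the given words.

No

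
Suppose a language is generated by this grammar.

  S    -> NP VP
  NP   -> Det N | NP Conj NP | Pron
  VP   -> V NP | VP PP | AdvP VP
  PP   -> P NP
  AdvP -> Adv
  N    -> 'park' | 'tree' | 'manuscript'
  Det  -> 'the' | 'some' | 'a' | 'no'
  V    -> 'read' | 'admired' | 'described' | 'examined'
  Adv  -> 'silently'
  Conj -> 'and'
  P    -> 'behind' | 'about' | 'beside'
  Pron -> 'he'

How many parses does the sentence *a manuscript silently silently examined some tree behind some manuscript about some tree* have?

6

Two of the 6 distinct bracketings:
[S [NP [Det a] [N manuscript]] [VP [VP [VP [AdvP [Adv silently]] [VP [AdvP [Adv silently]] [VP [V examined] [NP [Det some] [N tree]]]]] [PP [P behind] [NP [Det some] [N manuscript]]]] [PP [P about] [NP [Det some] [N tree]]]]]
[S [NP [Det a] [N manuscript]] [VP [VP [AdvP [Adv silently]] [VP [VP [AdvP [Adv silently]] [VP [V examined] [NP [Det some] [N tree]]]] [PP [P behind] [NP [Det some] [N manuscript]]]]] [PP [P about] [NP [Det some] [N tree]]]]]
The trees differ in how a recursive rule is bracketed over the same span.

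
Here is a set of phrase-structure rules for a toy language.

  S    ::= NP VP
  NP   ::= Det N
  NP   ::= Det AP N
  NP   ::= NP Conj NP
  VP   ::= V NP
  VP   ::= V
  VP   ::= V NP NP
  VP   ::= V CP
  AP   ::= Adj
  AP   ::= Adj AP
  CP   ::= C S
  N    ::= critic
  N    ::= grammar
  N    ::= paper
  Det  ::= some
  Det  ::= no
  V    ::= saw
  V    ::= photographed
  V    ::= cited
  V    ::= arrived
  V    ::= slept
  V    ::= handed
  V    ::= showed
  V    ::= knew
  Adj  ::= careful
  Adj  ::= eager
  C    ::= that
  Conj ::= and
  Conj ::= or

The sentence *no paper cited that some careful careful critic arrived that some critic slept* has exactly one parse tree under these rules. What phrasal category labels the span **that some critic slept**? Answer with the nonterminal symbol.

CP

[S [NP [Det no] [N paper]] [VP [V cited] [CP [C that] [S [NP [Det some] [AP [Adj careful] [AP [Adj careful]]] [N critic]] [VP [V arrived] [CP [C that] [S [NP [Det some] [N critic]] [VP [V slept]]]]]]]]]
The span 'that some critic slept' is the CP node built by CP → C S.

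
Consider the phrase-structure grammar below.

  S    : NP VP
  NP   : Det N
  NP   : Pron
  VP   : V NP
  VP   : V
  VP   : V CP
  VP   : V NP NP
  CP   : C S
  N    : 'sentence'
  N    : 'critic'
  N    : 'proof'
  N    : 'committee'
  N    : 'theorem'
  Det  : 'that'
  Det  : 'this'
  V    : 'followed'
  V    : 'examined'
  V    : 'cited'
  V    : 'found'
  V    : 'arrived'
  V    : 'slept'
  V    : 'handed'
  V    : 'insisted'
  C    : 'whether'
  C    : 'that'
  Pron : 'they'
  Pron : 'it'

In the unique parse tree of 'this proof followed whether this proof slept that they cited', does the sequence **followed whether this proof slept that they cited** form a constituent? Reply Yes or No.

Yes

[S [NP [Det this] [N proof]] [VP [V followed] [CP [C whether] [S [NP [Det this] [N proof]] [VP [V slept] [CP [C that] [S [NP [Pron they]] [VP [V cited]]]]]]]]]
The words 'followed whether this proof slept that they cited' are exhaustively dominated by a single VP node (built by VP → V CP), so they form a constituent.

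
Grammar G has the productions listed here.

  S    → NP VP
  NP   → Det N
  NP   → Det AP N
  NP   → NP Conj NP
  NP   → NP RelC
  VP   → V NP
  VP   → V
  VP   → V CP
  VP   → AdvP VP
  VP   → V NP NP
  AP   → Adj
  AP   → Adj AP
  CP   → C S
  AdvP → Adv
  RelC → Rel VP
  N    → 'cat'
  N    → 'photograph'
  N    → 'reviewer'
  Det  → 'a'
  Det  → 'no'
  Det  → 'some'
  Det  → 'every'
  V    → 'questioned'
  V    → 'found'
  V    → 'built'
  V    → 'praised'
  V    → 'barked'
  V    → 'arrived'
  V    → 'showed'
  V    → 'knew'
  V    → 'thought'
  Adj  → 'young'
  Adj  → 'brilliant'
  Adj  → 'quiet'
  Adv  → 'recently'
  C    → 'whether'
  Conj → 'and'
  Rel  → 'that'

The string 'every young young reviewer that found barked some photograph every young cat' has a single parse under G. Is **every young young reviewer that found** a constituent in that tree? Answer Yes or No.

[S [NP [NP [Det every] [AP [Adj young] [AP [Adj young]]] [N reviewer]] [RelC [Rel that] [VP [V found]]]] [VP [V barked] [NP [Det some] [N photograph]] [NP [Det every] [AP [Adj young]] [N cat]]]]
The words 'every young young reviewer that found' are exhaustively dominated by a single NP node (built by NP → NP RelC), so they form a constituent.

Yes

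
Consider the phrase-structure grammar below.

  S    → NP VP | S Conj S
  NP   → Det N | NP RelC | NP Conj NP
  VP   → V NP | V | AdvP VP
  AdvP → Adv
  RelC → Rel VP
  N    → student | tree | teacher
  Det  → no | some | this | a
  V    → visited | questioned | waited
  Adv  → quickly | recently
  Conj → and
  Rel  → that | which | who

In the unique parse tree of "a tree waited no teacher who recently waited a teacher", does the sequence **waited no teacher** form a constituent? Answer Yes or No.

[S [NP [Det a] [N tree]] [VP [V waited] [NP [NP [Det no] [N teacher]] [RelC [Rel who] [VP [AdvP [Adv recently]] [VP [V waited] [NP [Det a] [N teacher]]]]]]]]
The smallest constituent containing 'waited no teacher' is the VP spanning 'waited no teacher who recently waited a teacher'; no single node in the tree dominates exactly the given words.

No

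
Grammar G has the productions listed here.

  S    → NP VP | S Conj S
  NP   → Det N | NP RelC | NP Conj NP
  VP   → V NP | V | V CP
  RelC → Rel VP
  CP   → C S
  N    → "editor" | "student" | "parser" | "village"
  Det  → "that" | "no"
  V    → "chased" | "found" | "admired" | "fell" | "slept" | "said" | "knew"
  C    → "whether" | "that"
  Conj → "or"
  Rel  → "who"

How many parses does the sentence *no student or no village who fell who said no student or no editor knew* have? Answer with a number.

Two of the 7 distinct bracketings:
[S [NP [NP [NP [NP [Det no] [N student]] [Conj or] [NP [Det no] [N village]]] [RelC [Rel who] [VP [V fell]]]] [RelC [Rel who] [VP [V said] [NP [NP [Det no] [N student]] [Conj or] [NP [Det no] [N editor]]]]]] [VP [V knew]]]
[S [NP [NP [NP [Det no] [N student]] [Conj or] [NP [NP [Det no] [N village]] [RelC [Rel who] [VP [V fell]]]]] [RelC [Rel who] [VP [V said] [NP [NP [Det no] [N student]] [Conj or] [NP [Det no] [N editor]]]]]] [VP [V knew]]]
The trees differ in how a recursive rule is bracketed over the same span.

7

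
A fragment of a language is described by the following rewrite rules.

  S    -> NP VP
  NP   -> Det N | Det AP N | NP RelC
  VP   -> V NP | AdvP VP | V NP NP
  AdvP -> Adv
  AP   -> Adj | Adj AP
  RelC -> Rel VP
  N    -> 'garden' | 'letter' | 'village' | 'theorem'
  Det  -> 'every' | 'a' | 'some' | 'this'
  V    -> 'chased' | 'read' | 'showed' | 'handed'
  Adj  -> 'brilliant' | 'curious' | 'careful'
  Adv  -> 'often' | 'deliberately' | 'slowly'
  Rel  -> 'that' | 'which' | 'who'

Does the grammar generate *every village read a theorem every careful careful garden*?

[S [NP [Det every] [N village]] [VP [V read] [NP [Det a] [N theorem]] [NP [Det every] [AP [Adj careful] [AP [Adj careful]]] [N garden]]]]
Each bracket corresponds to one application of a listed rule, so the string is derivable from S.

Grammatical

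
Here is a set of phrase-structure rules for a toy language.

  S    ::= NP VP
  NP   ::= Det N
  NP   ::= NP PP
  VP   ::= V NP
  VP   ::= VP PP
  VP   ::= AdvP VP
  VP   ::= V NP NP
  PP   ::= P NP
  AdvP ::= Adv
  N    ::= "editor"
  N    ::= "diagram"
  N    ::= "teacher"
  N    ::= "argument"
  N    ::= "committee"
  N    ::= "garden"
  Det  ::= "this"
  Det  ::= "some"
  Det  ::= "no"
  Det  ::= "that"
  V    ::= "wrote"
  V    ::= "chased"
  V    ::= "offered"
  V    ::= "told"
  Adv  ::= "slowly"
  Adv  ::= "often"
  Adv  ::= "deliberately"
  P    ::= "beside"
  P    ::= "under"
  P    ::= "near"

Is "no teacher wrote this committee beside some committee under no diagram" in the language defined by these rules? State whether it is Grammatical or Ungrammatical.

[S [NP [Det no] [N teacher]] [VP [V wrote] [NP [NP [Det this] [N committee]] [PP [P beside] [NP [NP [Det some] [N committee]] [PP [P under] [NP [Det no] [N diagram]]]]]]]]
Each bracket corresponds to one application of a listed rule, so the string is derivable from S.

Grammatical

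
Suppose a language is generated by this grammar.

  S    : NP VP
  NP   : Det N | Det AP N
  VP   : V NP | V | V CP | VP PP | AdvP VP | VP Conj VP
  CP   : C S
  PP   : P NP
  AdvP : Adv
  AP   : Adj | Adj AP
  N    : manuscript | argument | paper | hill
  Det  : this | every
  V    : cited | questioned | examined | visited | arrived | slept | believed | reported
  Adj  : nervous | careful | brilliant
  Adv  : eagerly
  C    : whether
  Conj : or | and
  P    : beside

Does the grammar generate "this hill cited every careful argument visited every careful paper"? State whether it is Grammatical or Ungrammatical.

For S → NP VP, the only prefix that parses as NP is 'this hill', but the remainder 'cited every careful argument visited every careful paper' is not a VP under these rules.

Ungrammatical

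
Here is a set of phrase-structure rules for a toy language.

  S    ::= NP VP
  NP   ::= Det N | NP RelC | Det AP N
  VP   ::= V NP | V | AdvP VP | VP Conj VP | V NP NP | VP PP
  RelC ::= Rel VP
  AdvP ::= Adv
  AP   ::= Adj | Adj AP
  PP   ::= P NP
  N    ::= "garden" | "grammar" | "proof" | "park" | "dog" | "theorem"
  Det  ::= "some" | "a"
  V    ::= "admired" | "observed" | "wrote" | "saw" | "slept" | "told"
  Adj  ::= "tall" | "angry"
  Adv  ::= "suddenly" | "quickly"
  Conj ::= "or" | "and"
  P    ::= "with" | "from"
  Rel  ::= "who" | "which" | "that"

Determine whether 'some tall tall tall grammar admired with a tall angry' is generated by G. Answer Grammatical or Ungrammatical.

For S → NP VP, the only prefix that parses as NP is 'some tall tall tall grammar', but the remainder 'admired with a tall angry' is not a VP under these rules.

Ungrammatical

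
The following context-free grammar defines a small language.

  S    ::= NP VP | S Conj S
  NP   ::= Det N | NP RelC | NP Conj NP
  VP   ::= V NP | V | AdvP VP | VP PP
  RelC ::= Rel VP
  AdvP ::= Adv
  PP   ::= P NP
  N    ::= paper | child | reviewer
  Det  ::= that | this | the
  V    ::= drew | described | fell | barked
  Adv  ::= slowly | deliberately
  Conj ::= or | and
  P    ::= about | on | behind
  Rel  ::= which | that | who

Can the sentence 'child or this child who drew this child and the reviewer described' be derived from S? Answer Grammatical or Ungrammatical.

For S → NP VP, no prefix of the string parses as an NP. The alternative S rule S → S Conj S likewise has no satisfying split.

Ungrammatical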